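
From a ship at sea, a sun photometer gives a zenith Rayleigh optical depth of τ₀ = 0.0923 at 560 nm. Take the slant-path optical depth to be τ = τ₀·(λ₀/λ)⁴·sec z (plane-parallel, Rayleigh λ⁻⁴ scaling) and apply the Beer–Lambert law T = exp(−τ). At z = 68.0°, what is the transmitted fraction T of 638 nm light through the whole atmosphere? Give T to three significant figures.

0.864

sec 68.0° = 2.6695.
τ = 0.0923 × (560/638)⁴ × 2.6695 = 0.0923 × 0.5936 × 2.6695 = 0.1462.
T = exp(−0.1462) = 0.8639.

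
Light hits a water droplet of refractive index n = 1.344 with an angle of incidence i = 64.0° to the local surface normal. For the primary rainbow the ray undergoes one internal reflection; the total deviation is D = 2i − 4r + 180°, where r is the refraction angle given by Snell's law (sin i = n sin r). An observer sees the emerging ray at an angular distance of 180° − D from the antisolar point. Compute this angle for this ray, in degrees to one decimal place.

39.9°

sin r = sin 64.0° / 1.344 = 0.8988/1.344 = 0.6687; r = 41.97°.
D = 2·64.0° − 4·41.97° + 180° = 128.00° − 167.88° + 180° = 140.12°.
Angle from antisolar point = 180° − D = 39.88°.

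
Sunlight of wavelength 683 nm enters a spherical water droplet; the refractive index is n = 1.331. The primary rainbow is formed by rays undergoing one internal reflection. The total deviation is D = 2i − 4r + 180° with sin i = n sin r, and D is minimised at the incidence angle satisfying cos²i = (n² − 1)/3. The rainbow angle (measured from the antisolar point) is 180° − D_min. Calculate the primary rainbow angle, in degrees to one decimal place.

42.4°

cos²i = (1.77156 − 1)/3 = 0.25719; i = arccos(0.50714) = 59.527°.
sin r = sin 59.527°/1.331 = 0.64753; r = 40.356°.
D_min = 2·59.527° − 4·40.356° + 180° = 137.630°.
Rainbow angle = 180° − D_min = 42.370°.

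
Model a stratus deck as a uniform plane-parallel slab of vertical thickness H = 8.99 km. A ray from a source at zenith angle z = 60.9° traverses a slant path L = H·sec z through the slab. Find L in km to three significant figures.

18.5 km

sec z = 1/cos 60.9° = 2.0562.
L = 8.99 × 2.0562 = 18.485 km.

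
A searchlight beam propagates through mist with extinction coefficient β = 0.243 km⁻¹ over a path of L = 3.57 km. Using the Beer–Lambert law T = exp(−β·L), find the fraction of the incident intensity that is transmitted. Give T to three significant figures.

τ = β·L = 0.243 × 3.57 = 0.8675.
T = exp(−0.8675) = 0.4200.

0.420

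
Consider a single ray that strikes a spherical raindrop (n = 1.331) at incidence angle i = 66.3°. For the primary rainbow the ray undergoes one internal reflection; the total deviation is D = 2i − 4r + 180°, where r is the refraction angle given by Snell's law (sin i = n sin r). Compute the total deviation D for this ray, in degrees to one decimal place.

sin r = sin 66.3° / 1.331 = 0.9157/1.331 = 0.6880; r = 43.47°.
D = 2·66.3° − 4·43.47° + 180° = 132.60° − 173.87° + 180° = 138.73°.

138.7°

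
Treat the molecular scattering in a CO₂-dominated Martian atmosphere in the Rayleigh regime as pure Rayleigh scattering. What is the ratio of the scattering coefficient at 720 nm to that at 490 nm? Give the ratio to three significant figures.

0.215

Rayleigh scattering ∝ λ⁻⁴, so the ratio of coefficients is the inverse fourth power of the wavelength ratio.
σ(720)/σ(490) = (490/720)⁴ = (0.6806)⁴ = 0.2145.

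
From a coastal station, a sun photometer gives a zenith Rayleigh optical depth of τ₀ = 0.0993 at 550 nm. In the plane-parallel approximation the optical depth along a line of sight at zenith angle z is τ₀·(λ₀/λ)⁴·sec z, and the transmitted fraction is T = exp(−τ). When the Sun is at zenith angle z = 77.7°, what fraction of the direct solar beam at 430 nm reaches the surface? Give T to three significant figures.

sec 77.7° = 4.6942.
τ = 0.0993 × (550/430)⁴ × 4.6942 = 0.0993 × 2.6766 × 4.6942 = 1.2476.
T = exp(−1.2476) = 0.2872.

0.287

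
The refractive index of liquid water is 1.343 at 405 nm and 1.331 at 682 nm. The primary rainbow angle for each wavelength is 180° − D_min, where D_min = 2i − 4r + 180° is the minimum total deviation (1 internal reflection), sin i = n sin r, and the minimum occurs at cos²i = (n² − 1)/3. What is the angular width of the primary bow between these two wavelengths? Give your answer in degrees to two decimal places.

1.72°

At 405 nm (n = 1.343): cos²i = 0.26788 → i = 58.830°, r = 39.577°, D_min = 139.354°, rainbow angle = 40.646°.
At 682 nm (n = 1.331): cos²i = 0.25719 → i = 59.527°, r = 40.356°, D_min = 137.630°, rainbow angle = 42.370°.
Angular width = |40.646° − 42.370°| = 1.724°.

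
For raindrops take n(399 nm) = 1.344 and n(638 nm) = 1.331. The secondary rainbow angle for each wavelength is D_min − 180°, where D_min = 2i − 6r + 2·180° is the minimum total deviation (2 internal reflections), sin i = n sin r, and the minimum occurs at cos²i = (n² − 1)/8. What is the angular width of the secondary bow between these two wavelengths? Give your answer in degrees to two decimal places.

3.37°

At 399 nm (n = 1.344): cos²i = 0.10079 → i = 71.490°, r = 44.874°, D_min = 233.733°, rainbow angle = 53.733°.
At 638 nm (n = 1.331): cos²i = 0.09645 → i = 71.907°, r = 45.575°, D_min = 230.365°, rainbow angle = 50.365°.
Angular width = |53.733° − 50.365°| = 3.368°.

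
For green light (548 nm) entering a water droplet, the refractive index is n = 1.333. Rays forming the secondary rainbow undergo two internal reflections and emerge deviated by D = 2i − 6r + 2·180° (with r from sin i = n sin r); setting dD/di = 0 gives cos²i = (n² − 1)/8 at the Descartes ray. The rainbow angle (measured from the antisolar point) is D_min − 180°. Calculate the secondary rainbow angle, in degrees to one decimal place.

cos²i = (1.77689 − 1)/8 = 0.09711; i = arccos(0.31163) = 71.843°.
sin r = sin 71.843°/1.333 = 0.71283; r = 45.466°.
D_min = 2·71.843° − 6·45.466° + 360° = 230.891°.
Rainbow angle = D_min − 180° = 50.891°.

50.9°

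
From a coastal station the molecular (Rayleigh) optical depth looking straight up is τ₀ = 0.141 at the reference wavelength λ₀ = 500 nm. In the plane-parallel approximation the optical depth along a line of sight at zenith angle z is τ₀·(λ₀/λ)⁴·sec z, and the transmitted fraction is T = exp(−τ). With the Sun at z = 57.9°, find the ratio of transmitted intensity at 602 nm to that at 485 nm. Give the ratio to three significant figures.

Airmass: sec 57.9° = 1.8818.
τ(602 nm) = 0.141 × (500/602)⁴ × 1.8818 = 0.141 × 0.4759 × 1.8818 = 0.1263.
τ(485 nm) = 0.141 × (500/485)⁴ × 1.8818 = 0.141 × 1.1296 × 1.8818 = 0.2997.
T(602)/T(485) = exp(τ_B − τ_A) = exp(0.1734) = 1.1894.

1.19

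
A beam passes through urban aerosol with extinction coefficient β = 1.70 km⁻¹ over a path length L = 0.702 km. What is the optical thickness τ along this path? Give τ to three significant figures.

1.19

τ = β·L = 1.70 × 0.702 = 1.1934.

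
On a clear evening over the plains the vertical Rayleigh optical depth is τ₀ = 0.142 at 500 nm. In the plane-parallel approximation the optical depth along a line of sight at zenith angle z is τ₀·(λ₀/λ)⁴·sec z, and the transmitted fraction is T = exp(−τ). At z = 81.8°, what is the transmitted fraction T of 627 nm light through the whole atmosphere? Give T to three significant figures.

0.669

sec 81.8° = 7.0112.
τ = 0.142 × (500/627)⁴ × 7.0112 = 0.142 × 0.4044 × 7.0112 = 0.4026.
T = exp(−0.4026) = 0.6686.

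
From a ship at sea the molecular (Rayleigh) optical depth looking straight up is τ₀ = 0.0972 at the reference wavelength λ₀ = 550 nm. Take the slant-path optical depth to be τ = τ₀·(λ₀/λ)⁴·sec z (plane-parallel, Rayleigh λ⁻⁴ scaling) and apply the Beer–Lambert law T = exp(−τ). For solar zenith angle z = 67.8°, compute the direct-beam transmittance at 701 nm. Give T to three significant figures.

sec 67.8° = 2.6466.
τ = 0.0972 × (550/701)⁴ × 2.6466 = 0.0972 × 0.3789 × 2.6466 = 0.0975.
T = exp(−0.0975) = 0.9071.

0.907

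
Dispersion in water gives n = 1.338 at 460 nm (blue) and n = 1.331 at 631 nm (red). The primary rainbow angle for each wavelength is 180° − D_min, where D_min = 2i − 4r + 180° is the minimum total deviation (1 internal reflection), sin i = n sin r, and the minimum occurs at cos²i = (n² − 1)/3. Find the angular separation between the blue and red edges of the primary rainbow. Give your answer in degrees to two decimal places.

At 460 nm (n = 1.338): cos²i = 0.26341 → i = 59.120°, r = 39.899°, D_min = 138.643°, rainbow angle = 41.357°.
At 631 nm (n = 1.331): cos²i = 0.25719 → i = 59.527°, r = 40.356°, D_min = 137.630°, rainbow angle = 42.370°.
Angular width = |41.357° − 42.370°| = 1.013°.

1.01°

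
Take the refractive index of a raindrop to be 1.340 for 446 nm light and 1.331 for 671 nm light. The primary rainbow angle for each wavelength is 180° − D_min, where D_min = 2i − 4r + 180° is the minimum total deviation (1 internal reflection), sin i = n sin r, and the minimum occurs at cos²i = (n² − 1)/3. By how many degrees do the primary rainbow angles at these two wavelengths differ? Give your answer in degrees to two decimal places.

1.30°

At 446 nm (n = 1.340): cos²i = 0.26520 → i = 59.004°, r = 39.770°, D_min = 138.929°, rainbow angle = 41.071°.
At 671 nm (n = 1.331): cos²i = 0.25719 → i = 59.527°, r = 40.356°, D_min = 137.630°, rainbow angle = 42.370°.
Angular width = |41.071° − 42.370°| = 1.299°.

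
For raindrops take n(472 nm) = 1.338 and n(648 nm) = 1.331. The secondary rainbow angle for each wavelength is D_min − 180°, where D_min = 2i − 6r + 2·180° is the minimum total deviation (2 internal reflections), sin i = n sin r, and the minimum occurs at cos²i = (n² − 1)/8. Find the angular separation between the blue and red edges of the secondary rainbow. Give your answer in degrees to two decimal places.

1.83°

At 472 nm (n = 1.338): cos²i = 0.09878 → i = 71.682°, r = 45.195°, D_min = 232.193°, rainbow angle = 52.193°.
At 648 nm (n = 1.331): cos²i = 0.09645 → i = 71.907°, r = 45.575°, D_min = 230.365°, rainbow angle = 50.365°.
Angular width = |52.193° − 50.365°| = 1.828°.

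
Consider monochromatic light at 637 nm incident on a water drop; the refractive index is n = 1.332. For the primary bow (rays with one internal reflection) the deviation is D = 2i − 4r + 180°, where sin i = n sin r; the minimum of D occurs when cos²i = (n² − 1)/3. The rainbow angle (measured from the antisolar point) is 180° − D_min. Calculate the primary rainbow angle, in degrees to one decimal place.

cos²i = (1.77422 − 1)/3 = 0.25807; i = arccos(0.50801) = 59.469°.
sin r = sin 59.469°/1.332 = 0.64666; r = 40.290°.
D_min = 2·59.469° − 4·40.290° + 180° = 137.776°.
Rainbow angle = 180° − D_min = 42.224°.

42.2°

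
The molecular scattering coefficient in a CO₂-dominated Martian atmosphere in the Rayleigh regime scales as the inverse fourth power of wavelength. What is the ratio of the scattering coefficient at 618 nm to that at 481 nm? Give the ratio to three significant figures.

0.367

Rayleigh scattering ∝ λ⁻⁴, so the ratio of coefficients is the inverse fourth power of the wavelength ratio.
σ(618)/σ(481) = (481/618)⁴ = (0.7783)⁴ = 0.367.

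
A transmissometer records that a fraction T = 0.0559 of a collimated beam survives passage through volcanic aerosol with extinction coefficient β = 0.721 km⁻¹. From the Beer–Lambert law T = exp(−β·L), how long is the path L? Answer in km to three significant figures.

Beer–Lambert: T = exp(−βL) ⇒ L = −ln(T)/β = −ln(0.0559)/0.721 = 2.8842/0.721 = 4 km.

4.00 km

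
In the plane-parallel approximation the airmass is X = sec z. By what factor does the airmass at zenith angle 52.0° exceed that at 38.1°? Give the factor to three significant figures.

1.28

X(52.0°)/X(38.1°) = sec 52.0° / sec 38.1° = cos 38.1° / cos 52.0° = 0.7869/0.6157 = 1.2782.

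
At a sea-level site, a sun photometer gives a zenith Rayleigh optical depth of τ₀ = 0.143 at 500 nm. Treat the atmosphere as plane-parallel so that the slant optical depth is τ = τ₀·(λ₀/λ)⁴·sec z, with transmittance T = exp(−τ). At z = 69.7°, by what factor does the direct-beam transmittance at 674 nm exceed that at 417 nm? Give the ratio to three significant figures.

2.07

Airmass: sec 69.7° = 2.8824.
τ(674 nm) = 0.143 × (500/674)⁴ × 2.8824 = 0.143 × 0.3029 × 2.8824 = 0.1248.
τ(417 nm) = 0.143 × (500/417)⁴ × 2.8824 = 0.143 × 2.0670 × 2.8824 = 0.8520.
T(674)/T(417) = exp(τ_B − τ_A) = exp(0.7271) = 2.0691.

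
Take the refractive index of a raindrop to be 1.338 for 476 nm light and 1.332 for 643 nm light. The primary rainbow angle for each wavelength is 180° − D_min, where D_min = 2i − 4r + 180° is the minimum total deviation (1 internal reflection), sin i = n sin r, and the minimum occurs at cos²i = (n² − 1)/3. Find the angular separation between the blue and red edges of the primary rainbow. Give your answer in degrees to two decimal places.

0.87°

At 476 nm (n = 1.338): cos²i = 0.26341 → i = 59.120°, r = 39.899°, D_min = 138.643°, rainbow angle = 41.357°.
At 643 nm (n = 1.332): cos²i = 0.25807 → i = 59.469°, r = 40.290°, D_min = 137.776°, rainbow angle = 42.224°.
Angular width = |41.357° − 42.224°| = 0.867°.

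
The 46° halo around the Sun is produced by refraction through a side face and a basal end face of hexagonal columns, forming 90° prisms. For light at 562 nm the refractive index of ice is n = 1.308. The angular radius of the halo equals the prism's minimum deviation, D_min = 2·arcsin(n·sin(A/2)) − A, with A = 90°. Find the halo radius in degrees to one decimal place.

45.3°

n·sin(A/2) = 1.308 × sin 45° = 1.308 × 0.7071 = 0.9249.
D_min = 2·arcsin(0.9249) − 90° = 2 × 67.653° − 90° = 45.305°.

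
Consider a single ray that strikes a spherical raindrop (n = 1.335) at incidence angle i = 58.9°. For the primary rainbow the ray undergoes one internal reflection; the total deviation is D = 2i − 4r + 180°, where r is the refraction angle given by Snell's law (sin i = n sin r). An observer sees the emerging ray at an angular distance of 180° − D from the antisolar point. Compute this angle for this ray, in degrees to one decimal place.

41.8°

sin r = sin 58.9° / 1.335 = 0.8563/1.335 = 0.6414; r = 39.90°.
D = 2·58.9° − 4·39.90° + 180° = 117.80° − 159.58° + 180° = 138.22°.
Angle from antisolar point = 180° − D = 41.78°.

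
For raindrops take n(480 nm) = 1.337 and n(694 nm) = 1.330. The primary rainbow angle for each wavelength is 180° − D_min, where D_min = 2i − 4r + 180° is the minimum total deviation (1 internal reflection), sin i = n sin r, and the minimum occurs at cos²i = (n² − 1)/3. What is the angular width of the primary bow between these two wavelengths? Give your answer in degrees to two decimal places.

1.02°

At 480 nm (n = 1.337): cos²i = 0.26252 → i = 59.178°, r = 39.964°, D_min = 138.500°, rainbow angle = 41.500°.
At 694 nm (n = 1.330): cos²i = 0.25630 → i = 59.585°, r = 40.422°, D_min = 137.484°, rainbow angle = 42.516°.
Angular width = |41.500° − 42.516°| = 1.016°.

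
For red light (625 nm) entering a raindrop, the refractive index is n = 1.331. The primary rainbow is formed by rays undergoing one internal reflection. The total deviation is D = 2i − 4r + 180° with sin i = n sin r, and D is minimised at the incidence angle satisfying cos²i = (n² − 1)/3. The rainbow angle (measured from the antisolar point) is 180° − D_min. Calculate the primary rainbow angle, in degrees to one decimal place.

cos²i = (1.77156 − 1)/3 = 0.25719; i = arccos(0.50714) = 59.527°.
sin r = sin 59.527°/1.331 = 0.64753; r = 40.356°.
D_min = 2·59.527° − 4·40.356° + 180° = 137.630°.
Rainbow angle = 180° − D_min = 42.370°.

42.4°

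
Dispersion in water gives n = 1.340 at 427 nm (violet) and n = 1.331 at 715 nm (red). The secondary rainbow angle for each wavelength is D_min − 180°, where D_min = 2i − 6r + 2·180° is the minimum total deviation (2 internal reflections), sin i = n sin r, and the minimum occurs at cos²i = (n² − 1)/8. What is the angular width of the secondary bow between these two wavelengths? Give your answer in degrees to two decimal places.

At 427 nm (n = 1.340): cos²i = 0.09945 → i = 71.618°, r = 45.088°, D_min = 232.709°, rainbow angle = 52.709°.
At 715 nm (n = 1.331): cos²i = 0.09645 → i = 71.907°, r = 45.575°, D_min = 230.365°, rainbow angle = 50.365°.
Angular width = |52.709° − 50.365°| = 2.344°.

2.34°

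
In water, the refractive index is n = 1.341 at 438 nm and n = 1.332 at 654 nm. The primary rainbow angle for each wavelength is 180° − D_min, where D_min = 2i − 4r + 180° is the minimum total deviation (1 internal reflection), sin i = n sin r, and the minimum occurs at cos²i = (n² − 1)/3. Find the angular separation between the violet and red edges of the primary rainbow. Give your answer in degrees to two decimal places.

1.29°

At 438 nm (n = 1.341): cos²i = 0.26609 → i = 58.946°, r = 39.705°, D_min = 139.071°, rainbow angle = 40.929°.
At 654 nm (n = 1.332): cos²i = 0.25807 → i = 59.469°, r = 40.290°, D_min = 137.776°, rainbow angle = 42.224°.
Angular width = |40.929° − 42.224°| = 1.295°.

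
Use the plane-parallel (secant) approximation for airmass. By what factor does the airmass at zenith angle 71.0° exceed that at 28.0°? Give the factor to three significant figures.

X(71.0°)/X(28.0°) = sec 71.0° / sec 28.0° = cos 28.0° / cos 71.0° = 0.8829/0.3256 = 2.7120.

2.71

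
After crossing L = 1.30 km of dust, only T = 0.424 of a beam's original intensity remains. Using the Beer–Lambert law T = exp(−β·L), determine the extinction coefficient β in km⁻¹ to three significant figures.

0.660 km⁻¹

Beer–Lambert: T = exp(−βL) ⇒ β = −ln(T)/L = −ln(0.424)/1.30 = 0.8580/1.30 = 0.66 km⁻¹.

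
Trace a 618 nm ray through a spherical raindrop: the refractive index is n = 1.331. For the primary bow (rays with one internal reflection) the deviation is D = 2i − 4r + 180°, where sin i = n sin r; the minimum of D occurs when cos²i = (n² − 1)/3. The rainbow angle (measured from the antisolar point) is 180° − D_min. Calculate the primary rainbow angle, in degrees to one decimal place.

42.4°

cos²i = (1.77156 − 1)/3 = 0.25719; i = arccos(0.50714) = 59.527°.
sin r = sin 59.527°/1.331 = 0.64753; r = 40.356°.
D_min = 2·59.527° − 4·40.356° + 180° = 137.630°.
Rainbow angle = 180° − D_min = 42.370°.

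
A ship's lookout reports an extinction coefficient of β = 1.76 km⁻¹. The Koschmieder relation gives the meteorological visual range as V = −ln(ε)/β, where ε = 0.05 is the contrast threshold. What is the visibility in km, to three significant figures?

V = −ln(0.05) / 1.76 = 2.996 / 1.76 = 1.7021 km.

1.70 km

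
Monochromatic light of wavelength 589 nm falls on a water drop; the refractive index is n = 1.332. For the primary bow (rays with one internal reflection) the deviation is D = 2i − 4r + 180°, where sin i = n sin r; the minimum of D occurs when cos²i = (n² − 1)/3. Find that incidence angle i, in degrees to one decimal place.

cos²i = (1.332² − 1)/3 = (1.77422 − 1)/3 = 0.25807.
cos i = 0.50801, so i = 59.469°.

59.5°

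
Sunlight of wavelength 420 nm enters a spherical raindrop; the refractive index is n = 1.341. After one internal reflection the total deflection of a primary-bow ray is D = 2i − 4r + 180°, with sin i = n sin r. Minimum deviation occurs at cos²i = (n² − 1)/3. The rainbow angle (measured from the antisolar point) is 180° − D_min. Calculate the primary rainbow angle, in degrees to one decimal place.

cos²i = (1.79828 − 1)/3 = 0.26609; i = arccos(0.51584) = 58.946°.
sin r = sin 58.946°/1.341 = 0.63884; r = 39.705°.
D_min = 2·58.946° − 4·39.705° + 180° = 139.071°.
Rainbow angle = 180° − D_min = 40.929°.

40.9°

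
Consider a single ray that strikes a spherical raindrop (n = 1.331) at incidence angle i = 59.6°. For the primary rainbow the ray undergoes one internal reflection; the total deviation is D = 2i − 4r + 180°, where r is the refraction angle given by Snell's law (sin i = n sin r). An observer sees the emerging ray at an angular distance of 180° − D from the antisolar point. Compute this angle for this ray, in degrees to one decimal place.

42.4°

sin r = sin 59.6° / 1.331 = 0.8625/1.331 = 0.6480; r = 40.39°.
D = 2·59.6° − 4·40.39° + 180° = 119.20° − 161.57° + 180° = 137.63°.
Angle from antisolar point = 180° − D = 42.37°.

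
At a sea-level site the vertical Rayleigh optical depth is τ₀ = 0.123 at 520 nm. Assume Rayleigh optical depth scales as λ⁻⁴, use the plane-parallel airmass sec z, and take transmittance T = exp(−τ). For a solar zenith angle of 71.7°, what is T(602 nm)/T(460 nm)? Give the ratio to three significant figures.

Airmass: sec 71.7° = 3.1848.
τ(602 nm) = 0.123 × (520/602)⁴ × 3.1848 = 0.123 × 0.5567 × 3.1848 = 0.2181.
τ(460 nm) = 0.123 × (520/460)⁴ × 3.1848 = 0.123 × 1.6330 × 3.1848 = 0.6397.
T(602)/T(460) = exp(τ_B − τ_A) = exp(0.4216) = 1.5244.

1.52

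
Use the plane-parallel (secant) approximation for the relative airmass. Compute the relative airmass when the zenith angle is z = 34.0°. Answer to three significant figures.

1.21

X = sec z = 1/cos 34.0° = 1/0.8290 = 1.2062.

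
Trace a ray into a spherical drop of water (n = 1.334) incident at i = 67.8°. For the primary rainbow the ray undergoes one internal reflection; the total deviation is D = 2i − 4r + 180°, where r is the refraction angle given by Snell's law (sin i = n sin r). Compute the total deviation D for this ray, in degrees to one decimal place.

sin r = sin 67.8° / 1.334 = 0.9259/1.334 = 0.6941; r = 43.95°.
D = 2·67.8° − 4·43.95° + 180° = 135.60° − 175.81° + 180° = 139.79°.

139.8°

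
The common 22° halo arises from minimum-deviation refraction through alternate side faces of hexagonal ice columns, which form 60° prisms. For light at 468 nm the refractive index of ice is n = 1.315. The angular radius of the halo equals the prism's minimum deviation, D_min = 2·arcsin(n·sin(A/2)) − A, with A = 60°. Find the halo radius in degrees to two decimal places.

22.22°

n·sin(A/2) = 1.315 × sin 30° = 1.315 × 0.5000 = 0.6575.
D_min = 2·arcsin(0.6575) − 60° = 2 × 41.109° − 60° = 22.219°.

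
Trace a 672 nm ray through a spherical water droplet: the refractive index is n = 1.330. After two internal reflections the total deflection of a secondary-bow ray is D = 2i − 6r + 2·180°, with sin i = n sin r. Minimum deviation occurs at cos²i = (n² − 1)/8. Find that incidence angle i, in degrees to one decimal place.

71.9°

cos²i = (1.330² − 1)/8 = (1.76890 − 1)/8 = 0.09611.
cos i = 0.31002, so i = 71.940°.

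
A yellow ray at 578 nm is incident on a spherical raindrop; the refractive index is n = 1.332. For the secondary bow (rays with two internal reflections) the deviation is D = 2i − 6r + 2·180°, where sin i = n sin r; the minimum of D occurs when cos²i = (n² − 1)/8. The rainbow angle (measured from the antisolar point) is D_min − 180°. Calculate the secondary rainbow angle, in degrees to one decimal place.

cos²i = (1.77422 − 1)/8 = 0.09678; i = arccos(0.31109) = 71.875°.
sin r = sin 71.875°/1.332 = 0.71350; r = 45.520°.
D_min = 2·71.875° − 6·45.520° + 360° = 230.628°.
Rainbow angle = D_min − 180° = 50.628°.

50.6°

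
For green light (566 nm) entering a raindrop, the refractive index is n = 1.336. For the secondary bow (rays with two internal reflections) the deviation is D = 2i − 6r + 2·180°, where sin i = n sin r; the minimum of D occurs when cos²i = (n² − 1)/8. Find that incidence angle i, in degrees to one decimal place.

71.7°

cos²i = (1.336² − 1)/8 = (1.78490 − 1)/8 = 0.09811.
cos i = 0.31323, so i = 71.746°.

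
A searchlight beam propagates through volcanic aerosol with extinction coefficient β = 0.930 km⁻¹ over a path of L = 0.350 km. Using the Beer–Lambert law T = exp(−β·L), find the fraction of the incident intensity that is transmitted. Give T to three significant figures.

0.722

τ = β·L = 0.930 × 0.350 = 0.3255.
T = exp(−0.3255) = 0.7222.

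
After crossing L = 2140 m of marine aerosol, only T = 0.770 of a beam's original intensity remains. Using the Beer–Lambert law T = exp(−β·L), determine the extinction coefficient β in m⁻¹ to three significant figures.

0.000122 m⁻¹

Beer–Lambert: T = exp(−βL) ⇒ β = −ln(T)/L = −ln(0.770)/2140 = 0.2614/2140 = 0.0001221 m⁻¹.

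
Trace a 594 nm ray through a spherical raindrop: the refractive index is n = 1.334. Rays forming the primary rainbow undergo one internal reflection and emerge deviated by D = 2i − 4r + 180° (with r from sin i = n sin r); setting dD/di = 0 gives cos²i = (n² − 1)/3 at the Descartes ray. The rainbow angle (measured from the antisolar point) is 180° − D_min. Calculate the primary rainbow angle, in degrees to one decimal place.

cos²i = (1.77956 − 1)/3 = 0.25985; i = arccos(0.50976) = 59.352°.
sin r = sin 59.352°/1.334 = 0.64492; r = 40.159°.
D_min = 2·59.352° − 4·40.159° + 180° = 138.067°.
Rainbow angle = 180° − D_min = 41.933°.

41.9°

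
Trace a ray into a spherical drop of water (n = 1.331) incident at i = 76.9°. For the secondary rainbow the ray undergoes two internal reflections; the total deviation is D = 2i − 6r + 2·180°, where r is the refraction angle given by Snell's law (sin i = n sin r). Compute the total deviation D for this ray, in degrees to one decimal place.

sin r = sin 76.9° / 1.331 = 0.9740/1.331 = 0.7318; r = 47.03°.
D = 2·76.9° − 6·47.03° + 2·180° = 153.80° − 282.21° + 360° = 231.59°.

231.6°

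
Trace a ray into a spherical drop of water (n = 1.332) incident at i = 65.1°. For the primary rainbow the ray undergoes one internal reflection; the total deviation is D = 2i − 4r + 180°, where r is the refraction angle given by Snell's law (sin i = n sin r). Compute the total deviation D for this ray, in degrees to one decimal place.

sin r = sin 65.1° / 1.332 = 0.9070/1.332 = 0.6810; r = 42.92°.
D = 2·65.1° − 4·42.92° + 180° = 130.20° − 171.68° + 180° = 138.52°.

138.5°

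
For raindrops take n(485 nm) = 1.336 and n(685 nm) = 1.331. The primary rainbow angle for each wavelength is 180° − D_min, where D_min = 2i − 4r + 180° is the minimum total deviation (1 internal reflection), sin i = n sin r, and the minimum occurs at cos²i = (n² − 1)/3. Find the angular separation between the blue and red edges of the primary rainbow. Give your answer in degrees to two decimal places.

At 485 nm (n = 1.336): cos²i = 0.26163 → i = 59.236°, r = 40.029°, D_min = 138.356°, rainbow angle = 41.644°.
At 685 nm (n = 1.331): cos²i = 0.25719 → i = 59.527°, r = 40.356°, D_min = 137.630°, rainbow angle = 42.370°.
Angular width = |41.644° − 42.370°| = 0.726°.

0.73°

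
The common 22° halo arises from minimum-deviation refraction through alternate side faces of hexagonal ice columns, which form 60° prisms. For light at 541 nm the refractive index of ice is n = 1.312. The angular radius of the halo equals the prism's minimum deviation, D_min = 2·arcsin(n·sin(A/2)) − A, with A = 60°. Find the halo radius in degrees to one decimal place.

22.0°

n·sin(A/2) = 1.312 × sin 30° = 1.312 × 0.5000 = 0.6560.
D_min = 2·arcsin(0.6560) − 60° = 2 × 40.996° − 60° = 21.991°.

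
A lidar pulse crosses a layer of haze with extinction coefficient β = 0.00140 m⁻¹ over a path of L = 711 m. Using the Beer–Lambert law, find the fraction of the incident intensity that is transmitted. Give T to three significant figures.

0.370

τ = β·L = 0.00140 × 711 = 0.9954.
T = exp(−0.9954) = 0.3696.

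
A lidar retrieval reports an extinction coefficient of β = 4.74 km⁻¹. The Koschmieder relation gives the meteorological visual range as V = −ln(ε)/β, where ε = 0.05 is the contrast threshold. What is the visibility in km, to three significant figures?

V = −ln(0.05) / 4.74 = 2.996 / 4.74 = 0.6320 km.

0.632 km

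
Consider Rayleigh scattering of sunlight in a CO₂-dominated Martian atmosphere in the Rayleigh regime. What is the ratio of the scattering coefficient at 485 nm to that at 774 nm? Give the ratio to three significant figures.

Rayleigh scattering ∝ λ⁻⁴, so the ratio of coefficients is the inverse fourth power of the wavelength ratio.
σ(485)/σ(774) = (774/485)⁴ = (1.5959)⁴ = 6.486.

6.49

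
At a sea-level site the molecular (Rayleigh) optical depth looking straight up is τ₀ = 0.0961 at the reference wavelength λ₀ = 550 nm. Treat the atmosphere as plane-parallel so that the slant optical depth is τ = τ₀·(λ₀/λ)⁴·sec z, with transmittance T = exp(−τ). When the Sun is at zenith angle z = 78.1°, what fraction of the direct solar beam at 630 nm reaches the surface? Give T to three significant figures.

sec 78.1° = 4.8496.
τ = 0.0961 × (550/630)⁴ × 4.8496 = 0.0961 × 0.5809 × 4.8496 = 0.2707.
T = exp(−0.2707) = 0.7628.

0.763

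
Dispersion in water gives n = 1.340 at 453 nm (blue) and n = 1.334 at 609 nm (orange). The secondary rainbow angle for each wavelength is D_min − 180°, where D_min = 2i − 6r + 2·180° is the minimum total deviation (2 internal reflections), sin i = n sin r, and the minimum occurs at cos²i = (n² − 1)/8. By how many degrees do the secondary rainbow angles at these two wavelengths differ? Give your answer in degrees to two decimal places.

1.56°

At 453 nm (n = 1.340): cos²i = 0.09945 → i = 71.618°, r = 45.088°, D_min = 232.709°, rainbow angle = 52.709°.
At 609 nm (n = 1.334): cos²i = 0.09744 → i = 71.810°, r = 45.411°, D_min = 231.153°, rainbow angle = 51.153°.
Angular width = |52.709° − 51.153°| = 1.556°.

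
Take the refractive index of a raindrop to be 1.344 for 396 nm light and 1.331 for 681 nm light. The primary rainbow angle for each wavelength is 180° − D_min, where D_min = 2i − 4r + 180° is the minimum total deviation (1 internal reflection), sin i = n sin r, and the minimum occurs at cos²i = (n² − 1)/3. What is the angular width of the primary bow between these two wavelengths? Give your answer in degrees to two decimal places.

At 396 nm (n = 1.344): cos²i = 0.26878 → i = 58.772°, r = 39.512°, D_min = 139.495°, rainbow angle = 40.505°.
At 681 nm (n = 1.331): cos²i = 0.25719 → i = 59.527°, r = 40.356°, D_min = 137.630°, rainbow angle = 42.370°.
Angular width = |40.505° − 42.370°| = 1.865°.

1.86°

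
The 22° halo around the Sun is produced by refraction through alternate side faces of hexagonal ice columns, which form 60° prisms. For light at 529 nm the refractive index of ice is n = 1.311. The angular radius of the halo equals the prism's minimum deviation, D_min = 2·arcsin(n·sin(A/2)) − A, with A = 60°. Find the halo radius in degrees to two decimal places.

21.92°

n·sin(A/2) = 1.311 × sin 30° = 1.311 × 0.5000 = 0.6555.
D_min = 2·arcsin(0.6555) − 60° = 2 × 40.958° − 60° = 21.915°.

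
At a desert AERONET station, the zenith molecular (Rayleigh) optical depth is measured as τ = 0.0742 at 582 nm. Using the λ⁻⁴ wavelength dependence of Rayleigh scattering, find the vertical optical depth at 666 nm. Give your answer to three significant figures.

0.0433

τ(666 nm) = τ(582 nm) × (582/666)⁴ = 0.0742 × (0.8739)⁴ = 0.0742 × 0.5832 = 0.0433.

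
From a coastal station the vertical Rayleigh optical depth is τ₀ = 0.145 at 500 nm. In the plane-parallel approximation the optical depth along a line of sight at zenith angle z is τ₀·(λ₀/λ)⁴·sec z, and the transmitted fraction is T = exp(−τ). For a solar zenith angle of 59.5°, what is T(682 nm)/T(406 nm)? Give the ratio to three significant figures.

1.78

Airmass: sec 59.5° = 1.9703.
τ(682 nm) = 0.145 × (500/682)⁴ × 1.9703 = 0.145 × 0.2889 × 1.9703 = 0.0825.
τ(406 nm) = 0.145 × (500/406)⁴ × 1.9703 = 0.145 × 2.3003 × 1.9703 = 0.6572.
T(682)/T(406) = exp(τ_B − τ_A) = exp(0.5746) = 1.7765.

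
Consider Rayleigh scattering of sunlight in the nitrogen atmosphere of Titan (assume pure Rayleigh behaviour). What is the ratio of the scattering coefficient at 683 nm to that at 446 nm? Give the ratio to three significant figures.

Rayleigh scattering ∝ λ⁻⁴, so the ratio of coefficients is the inverse fourth power of the wavelength ratio.
σ(683)/σ(446) = (446/683)⁴ = (0.6530)⁴ = 0.1818.

0.182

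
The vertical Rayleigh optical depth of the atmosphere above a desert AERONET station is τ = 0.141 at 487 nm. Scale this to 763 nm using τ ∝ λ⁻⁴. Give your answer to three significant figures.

τ(763 nm) = τ(487 nm) × (487/763)⁴ = 0.141 × (0.6383)⁴ = 0.141 × 0.1660 = 0.0234.

0.0234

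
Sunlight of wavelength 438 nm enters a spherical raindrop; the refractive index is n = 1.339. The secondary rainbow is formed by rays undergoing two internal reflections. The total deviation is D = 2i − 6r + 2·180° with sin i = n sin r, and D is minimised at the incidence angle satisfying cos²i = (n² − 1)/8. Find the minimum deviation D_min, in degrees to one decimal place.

232.5°

cos²i = (1.79292 − 1)/8 = 0.09912; i = arccos(0.31483) = 71.650°.
sin r = sin 71.650°/1.339 = 0.70885; r = 45.141°.
D_min = 2·71.650° − 6·45.141° + 360° = 232.451°.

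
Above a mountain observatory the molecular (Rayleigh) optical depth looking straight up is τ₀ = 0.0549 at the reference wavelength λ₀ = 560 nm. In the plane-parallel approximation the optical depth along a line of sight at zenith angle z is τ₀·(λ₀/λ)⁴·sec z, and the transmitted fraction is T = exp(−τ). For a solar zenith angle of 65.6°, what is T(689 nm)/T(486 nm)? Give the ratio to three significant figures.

1.19

Airmass: sec 65.6° = 2.4207.
τ(689 nm) = 0.0549 × (560/689)⁴ × 2.4207 = 0.0549 × 0.4364 × 2.4207 = 0.0580.
τ(486 nm) = 0.0549 × (560/486)⁴ × 2.4207 = 0.0549 × 1.7628 × 2.4207 = 0.2343.
T(689)/T(486) = exp(τ_B − τ_A) = exp(0.1763) = 1.1928.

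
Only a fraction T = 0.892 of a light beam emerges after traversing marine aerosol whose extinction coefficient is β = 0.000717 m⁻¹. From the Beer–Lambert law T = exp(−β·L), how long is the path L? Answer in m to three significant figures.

Beer–Lambert: T = exp(−βL) ⇒ L = −ln(T)/β = −ln(0.892)/0.000717 = 0.1143/0.000717 = 159.4 m.

159 m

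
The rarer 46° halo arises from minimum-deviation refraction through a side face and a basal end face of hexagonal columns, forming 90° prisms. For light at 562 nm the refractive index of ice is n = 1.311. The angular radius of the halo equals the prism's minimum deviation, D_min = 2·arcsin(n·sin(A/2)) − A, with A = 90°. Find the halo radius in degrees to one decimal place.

n·sin(A/2) = 1.311 × sin 45° = 1.311 × 0.7071 = 0.9270.
D_min = 2·arcsin(0.9270) − 90° = 2 × 67.974° − 90° = 45.949°.

45.9°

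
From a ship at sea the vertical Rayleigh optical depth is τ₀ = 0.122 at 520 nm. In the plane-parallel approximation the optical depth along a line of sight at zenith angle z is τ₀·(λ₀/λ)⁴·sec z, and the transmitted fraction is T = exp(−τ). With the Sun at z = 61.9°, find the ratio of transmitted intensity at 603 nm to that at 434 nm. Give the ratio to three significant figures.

1.48

Airmass: sec 61.9° = 2.1231.
τ(603 nm) = 0.122 × (520/603)⁴ × 2.1231 = 0.122 × 0.5530 × 2.1231 = 0.1432.
τ(434 nm) = 0.122 × (520/434)⁴ × 2.1231 = 0.122 × 2.0609 × 2.1231 = 0.5338.
T(603)/T(434) = exp(τ_B − τ_A) = exp(0.3906) = 1.4778.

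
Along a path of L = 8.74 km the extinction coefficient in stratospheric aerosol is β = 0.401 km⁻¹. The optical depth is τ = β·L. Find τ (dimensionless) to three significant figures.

τ = β·L = 0.401 × 8.74 = 3.5047.

3.50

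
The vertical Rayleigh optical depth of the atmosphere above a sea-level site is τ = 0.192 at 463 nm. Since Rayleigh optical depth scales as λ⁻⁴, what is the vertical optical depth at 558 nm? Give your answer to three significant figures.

τ(558 nm) = τ(463 nm) × (463/558)⁴ = 0.192 × (0.8297)⁴ = 0.192 × 0.4740 = 0.0910.

0.0910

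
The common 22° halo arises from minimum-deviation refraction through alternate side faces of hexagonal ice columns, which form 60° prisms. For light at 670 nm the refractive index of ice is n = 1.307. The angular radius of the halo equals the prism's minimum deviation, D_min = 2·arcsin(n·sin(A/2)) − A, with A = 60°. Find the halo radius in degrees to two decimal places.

21.61°

n·sin(A/2) = 1.307 × sin 30° = 1.307 × 0.5000 = 0.6535.
D_min = 2·arcsin(0.6535) − 60° = 2 × 40.806° − 60° = 21.612°.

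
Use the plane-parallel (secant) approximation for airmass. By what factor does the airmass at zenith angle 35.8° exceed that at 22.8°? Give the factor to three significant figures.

X(35.8°)/X(22.8°) = sec 35.8° / sec 22.8° = cos 22.8° / cos 35.8° = 0.9219/0.8111 = 1.1366.

1.14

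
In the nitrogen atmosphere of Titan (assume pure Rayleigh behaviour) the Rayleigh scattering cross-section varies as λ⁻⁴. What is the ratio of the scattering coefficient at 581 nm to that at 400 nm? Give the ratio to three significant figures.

Rayleigh scattering ∝ λ⁻⁴, so the ratio of coefficients is the inverse fourth power of the wavelength ratio.
σ(581)/σ(400) = (400/581)⁴ = (0.6885)⁴ = 0.2247.

0.225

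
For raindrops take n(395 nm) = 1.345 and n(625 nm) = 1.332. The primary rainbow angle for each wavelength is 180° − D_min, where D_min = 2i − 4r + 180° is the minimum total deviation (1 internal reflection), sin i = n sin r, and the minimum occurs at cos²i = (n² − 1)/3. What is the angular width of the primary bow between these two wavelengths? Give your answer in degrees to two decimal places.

At 395 nm (n = 1.345): cos²i = 0.26967 → i = 58.715°, r = 39.448°, D_min = 139.635°, rainbow angle = 40.365°.
At 625 nm (n = 1.332): cos²i = 0.25807 → i = 59.469°, r = 40.290°, D_min = 137.776°, rainbow angle = 42.224°.
Angular width = |40.365° − 42.224°| = 1.859°.

1.86°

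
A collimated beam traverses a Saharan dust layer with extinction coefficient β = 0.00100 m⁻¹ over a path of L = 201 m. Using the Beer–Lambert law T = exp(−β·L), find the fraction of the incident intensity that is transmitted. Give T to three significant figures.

0.818

τ = β·L = 0.00100 × 201 = 0.2010.
T = exp(−0.2010) = 0.8179.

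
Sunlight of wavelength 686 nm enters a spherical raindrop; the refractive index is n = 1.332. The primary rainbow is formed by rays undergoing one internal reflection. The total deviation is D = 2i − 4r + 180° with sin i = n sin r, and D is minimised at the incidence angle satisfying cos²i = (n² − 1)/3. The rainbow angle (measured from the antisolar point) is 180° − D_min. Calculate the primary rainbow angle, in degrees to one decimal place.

cos²i = (1.77422 − 1)/3 = 0.25807; i = arccos(0.50801) = 59.469°.
sin r = sin 59.469°/1.332 = 0.64666; r = 40.290°.
D_min = 2·59.469° − 4·40.290° + 180° = 137.776°.
Rainbow angle = 180° − D_min = 42.224°.

42.2°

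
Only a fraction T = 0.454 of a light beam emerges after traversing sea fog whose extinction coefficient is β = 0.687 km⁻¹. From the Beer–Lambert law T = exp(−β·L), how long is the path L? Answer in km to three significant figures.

Beer–Lambert: T = exp(−βL) ⇒ L = −ln(T)/β = −ln(0.454)/0.687 = 0.7897/0.687 = 1.149 km.

1.15 km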